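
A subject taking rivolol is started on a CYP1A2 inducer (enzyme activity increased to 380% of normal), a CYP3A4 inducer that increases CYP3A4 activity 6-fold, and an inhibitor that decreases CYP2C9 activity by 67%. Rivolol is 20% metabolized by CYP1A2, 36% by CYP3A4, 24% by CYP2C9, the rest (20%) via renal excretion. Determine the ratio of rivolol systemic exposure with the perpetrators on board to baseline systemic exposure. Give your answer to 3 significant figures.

The CYP1A2 pathway (20% of clearance) increases to 3.8× activity: 0.2 × 3.8 = 0.76.
The CYP3A4 pathway (36% of clearance) rises to 6× activity: 0.36 × 6 = 2.16.
The CYP2C9 pathway (24% of clearance) drops to 0.33× activity: 0.24 × 0.33 = 0.0792.
The remaining 20% of clearance is unaffected.
New clearance relative to baseline: 0.76 + 2.16 + 0.0792 + 0.2 = 3.1992.
Because systemic exposure varies inversely with clearance, the combined effect is 1 / 3.1992 = 0.313.

0.313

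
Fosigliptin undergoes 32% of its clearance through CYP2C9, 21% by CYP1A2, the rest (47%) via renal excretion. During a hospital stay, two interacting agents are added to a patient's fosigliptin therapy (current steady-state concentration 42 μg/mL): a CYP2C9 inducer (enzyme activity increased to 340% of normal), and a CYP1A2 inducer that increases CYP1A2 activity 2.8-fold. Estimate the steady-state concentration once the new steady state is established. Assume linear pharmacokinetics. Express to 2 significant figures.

CYP2C9: 0.32 × 3.4 = 1.088
CYP1A2: 0.21 × 2.8 = 0.588
Other: 0.47 (unchanged)
Relative clearance = 1.088 + 0.588 + 0.47 = 2.146.
Dividing the baseline by the relative clearance: 42 / 2.146 = 20 μg/mL.

20 μg/mL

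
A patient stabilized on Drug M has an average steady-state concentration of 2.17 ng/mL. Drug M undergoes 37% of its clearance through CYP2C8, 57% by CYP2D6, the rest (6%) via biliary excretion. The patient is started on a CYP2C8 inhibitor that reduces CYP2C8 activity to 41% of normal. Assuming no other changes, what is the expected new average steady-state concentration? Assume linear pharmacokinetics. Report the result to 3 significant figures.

CYP2C8: 0.37 × 0.41 = 0.1517
CYP2D6: 0.57 (unchanged)
Other: 0.06 (unchanged)
New clearance relative to baseline: 0.1517 + 0.57 + 0.06 = 0.7817.
With dosing unchanged, average steady-state concentration scales as 1/CL: 2.17 / 0.7817 = 2.78 ng/mL.

2.78 ng/mL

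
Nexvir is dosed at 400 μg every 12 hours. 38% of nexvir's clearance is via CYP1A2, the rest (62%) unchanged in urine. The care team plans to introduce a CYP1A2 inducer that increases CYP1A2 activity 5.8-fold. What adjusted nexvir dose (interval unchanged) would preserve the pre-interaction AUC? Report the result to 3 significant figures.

1.13 × 10³ μg

CYP1A2: 0.38 × 5.8 = 2.204
Other: 0.62 (unchanged)
Relative clearance = 2.204 + 0.62 = 2.824.
Css,avg = (dose rate)/CL, so holding Css fixed requires dose ∝ CL: 400 × 2.824 = 1.13 × 10³ μg.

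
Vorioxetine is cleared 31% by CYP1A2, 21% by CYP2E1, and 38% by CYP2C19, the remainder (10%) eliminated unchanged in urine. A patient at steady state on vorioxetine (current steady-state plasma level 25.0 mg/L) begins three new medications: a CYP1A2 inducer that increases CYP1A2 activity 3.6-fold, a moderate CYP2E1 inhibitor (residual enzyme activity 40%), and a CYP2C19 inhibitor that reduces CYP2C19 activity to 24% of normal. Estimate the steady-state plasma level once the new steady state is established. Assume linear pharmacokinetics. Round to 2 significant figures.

18 mg/L

The CYP1A2 pathway (31% of clearance) rises to 3.6× activity: 0.31 × 3.6 = 1.116.
The CYP2E1 pathway (21% of clearance) drops to 0.4× activity: 0.21 × 0.4 = 0.084.
The CYP2C19 pathway (38% of clearance) falls to 0.24× activity: 0.38 × 0.24 = 0.0912.
Non-CYP routes (10%) are unchanged.
New clearance relative to baseline: 1.116 + 0.084 + 0.0912 + 0.1 = 1.3912.
Steady-state plasma level ∝ 1/CL: new value = 25.0 / 1.3912 = 18 mg/L.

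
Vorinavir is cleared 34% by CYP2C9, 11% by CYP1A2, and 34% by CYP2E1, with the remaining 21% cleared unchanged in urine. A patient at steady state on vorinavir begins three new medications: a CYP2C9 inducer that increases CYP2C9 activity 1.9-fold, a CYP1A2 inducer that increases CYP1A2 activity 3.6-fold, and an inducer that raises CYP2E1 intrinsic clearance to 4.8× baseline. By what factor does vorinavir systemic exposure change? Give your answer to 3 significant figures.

0.347

The CYP2C9 pathway (34% of clearance) is boosted to 1.9× activity: 0.34 × 1.9 = 0.646.
The CYP1A2 pathway (11% of clearance) increases to 3.6× activity: 0.11 × 3.6 = 0.396.
The CYP2E1 pathway (34% of clearance) is boosted to 4.8× activity: 0.34 × 4.8 = 1.632.
The remaining 21% of clearance is unaffected.
Relative clearance = 0.646 + 0.396 + 1.632 + 0.21 = 2.884.
Net systemic exposure ratio = 1 / 2.884 = 0.347.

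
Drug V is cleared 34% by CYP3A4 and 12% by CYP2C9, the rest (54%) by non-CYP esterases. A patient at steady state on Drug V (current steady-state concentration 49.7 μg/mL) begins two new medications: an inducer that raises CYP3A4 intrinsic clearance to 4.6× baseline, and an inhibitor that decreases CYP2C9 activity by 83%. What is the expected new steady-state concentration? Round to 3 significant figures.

23.4 μg/mL

The CYP3A4 pathway (34% of clearance) increases to 4.6× activity: 0.34 × 4.6 = 1.564.
The CYP2C9 pathway (12% of clearance) falls to 0.17× activity: 0.12 × 0.17 = 0.0204.
The remaining 54% of clearance is unaffected.
CL_new/CL_old = 1.564 + 0.0204 + 0.54 = 2.1244.
Steady-state concentration ∝ 1/CL: new value = 49.7 / 2.1244 = 23.4 μg/mL.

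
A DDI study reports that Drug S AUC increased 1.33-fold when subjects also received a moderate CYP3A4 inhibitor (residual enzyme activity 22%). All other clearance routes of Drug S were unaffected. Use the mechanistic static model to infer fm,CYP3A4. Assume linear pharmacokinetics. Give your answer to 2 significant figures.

Call the CYP3A4 fraction fm. After the interaction, CL_new/CL_old = fm × 0.22 + (1 − fm).
AUC ratio = 1 / (new CL fraction), so new CL fraction = 1 / 1.33 = 0.7519.
fm × 0.22 + 1 − fm = 0.7519  ⇒  fm × (0.22 − 1) = −0.2481  ⇒  fm = 0.32.

0.32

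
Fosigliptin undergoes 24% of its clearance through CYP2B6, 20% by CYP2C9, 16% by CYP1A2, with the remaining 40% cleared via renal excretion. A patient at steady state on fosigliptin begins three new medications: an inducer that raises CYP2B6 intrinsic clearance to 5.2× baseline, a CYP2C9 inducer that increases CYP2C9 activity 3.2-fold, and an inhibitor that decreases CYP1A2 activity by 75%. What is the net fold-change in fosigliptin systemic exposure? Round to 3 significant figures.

The CYP2B6 pathway (24% of clearance) is boosted to 5.2× activity: 0.24 × 5.2 = 1.248.
The CYP2C9 pathway (20% of clearance) increases to 3.2× activity: 0.2 × 3.2 = 0.64.
The CYP1A2 pathway (16% of clearance) falls to 0.25× activity: 0.16 × 0.25 = 0.04.
The remaining 40% of clearance is unaffected.
CL_new/CL_old = 1.248 + 0.64 + 0.04 + 0.4 = 2.328.
Net systemic exposure ratio = 1 / 2.328 = 0.430.

0.430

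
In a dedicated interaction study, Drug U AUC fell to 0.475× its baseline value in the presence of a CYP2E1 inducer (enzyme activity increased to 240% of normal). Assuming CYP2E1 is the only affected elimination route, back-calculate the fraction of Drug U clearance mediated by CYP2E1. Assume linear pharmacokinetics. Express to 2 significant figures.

Write x for the fraction cleared via CYP2E1. The observed AUC change means clearance rose to 1/0.475 = 2.105 of baseline.
Setting x·2.4 + (1 − x) = 2.105 and solving: x = (2.105 − 1)/(2.4 − 1) = 0.79.

0.79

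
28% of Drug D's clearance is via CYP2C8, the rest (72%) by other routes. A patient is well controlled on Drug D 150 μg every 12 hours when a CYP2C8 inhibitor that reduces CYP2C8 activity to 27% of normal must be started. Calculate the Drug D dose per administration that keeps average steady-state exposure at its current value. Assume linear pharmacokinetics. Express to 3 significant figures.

119 μg

The CYP2C8 pathway (28% of clearance) drops to 0.27× activity: 0.28 × 0.27 = 0.0756.
Non-CYP routes (72%) are unchanged.
Relative clearance = 0.0756 + 0.72 = 0.7956.
To maintain the same steady-state level, dose must scale with clearance: new dose = 150 × 0.7956 = 119 μg.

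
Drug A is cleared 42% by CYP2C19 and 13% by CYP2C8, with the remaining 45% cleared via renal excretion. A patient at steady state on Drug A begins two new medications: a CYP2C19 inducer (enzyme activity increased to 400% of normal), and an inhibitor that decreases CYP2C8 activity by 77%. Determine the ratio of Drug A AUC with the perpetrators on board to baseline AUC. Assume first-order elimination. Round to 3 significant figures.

CYP2C19: 0.42 × 4 = 1.68
CYP2C8: 0.13 × 0.23 = 0.0299
Other: 0.45 (unchanged)
CL_new/CL_old = 1.68 + 0.0299 + 0.45 = 2.1599.
AUC ∝ 1/CL: fold-change = 1 / 2.1599 = 0.463.

0.463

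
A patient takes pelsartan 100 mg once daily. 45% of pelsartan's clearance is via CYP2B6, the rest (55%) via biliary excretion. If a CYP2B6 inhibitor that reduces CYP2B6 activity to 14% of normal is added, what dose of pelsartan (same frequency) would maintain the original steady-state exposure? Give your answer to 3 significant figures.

61.3 mg

CYP2B6: 0.45 × 0.14 = 0.063
Other: 0.55 (unchanged)
New clearance relative to baseline: 0.063 + 0.55 = 0.613.
Css,avg = (dose rate)/CL, so holding Css fixed requires dose ∝ CL: 100 × 0.613 = 61.3 mg.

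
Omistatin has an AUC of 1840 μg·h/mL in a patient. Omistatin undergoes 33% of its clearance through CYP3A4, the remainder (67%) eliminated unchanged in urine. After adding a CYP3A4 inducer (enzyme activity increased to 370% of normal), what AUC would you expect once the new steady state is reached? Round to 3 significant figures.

973 μg·h/mL

The CYP3A4 pathway (33% of clearance) increases to 3.7× activity: 0.33 × 3.7 = 1.221.
Non-CYP routes (67%) are unchanged.
CL_new/CL_old = 1.221 + 0.67 = 1.891.
With dosing unchanged, AUC scales as 1/CL: 1840 / 1.891 = 973 μg·h/mL.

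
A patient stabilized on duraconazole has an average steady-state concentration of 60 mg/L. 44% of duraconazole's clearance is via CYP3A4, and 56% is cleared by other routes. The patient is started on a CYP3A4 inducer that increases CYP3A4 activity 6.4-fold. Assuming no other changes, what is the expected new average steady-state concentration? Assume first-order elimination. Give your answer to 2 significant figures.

18 mg/L

The CYP3A4 pathway (44% of clearance) increases to 6.4× activity: 0.44 × 6.4 = 2.816.
Non-CYP routes (56%) are unchanged.
CL_new/CL_old = 2.816 + 0.56 = 3.376.
New average steady-state concentration = baseline ÷ relative clearance = 60 / 3.376 = 18 mg/L.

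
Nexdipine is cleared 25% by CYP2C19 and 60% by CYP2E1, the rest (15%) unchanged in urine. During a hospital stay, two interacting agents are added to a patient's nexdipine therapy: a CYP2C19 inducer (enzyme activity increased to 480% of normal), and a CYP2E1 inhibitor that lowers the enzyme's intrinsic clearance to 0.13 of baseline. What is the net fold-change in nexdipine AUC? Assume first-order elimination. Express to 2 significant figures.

0.70

The CYP2C19 pathway (25% of clearance) rises to 4.8× activity: 0.25 × 4.8 = 1.2.
The CYP2E1 pathway (60% of clearance) drops to 0.13× activity: 0.6 × 0.13 = 0.078.
Non-CYP routes (15%) are unchanged.
CL_new/CL_old = 1.2 + 0.078 + 0.15 = 1.428.
Because AUC varies inversely with clearance, the combined effect is 1 / 1.428 = 0.70.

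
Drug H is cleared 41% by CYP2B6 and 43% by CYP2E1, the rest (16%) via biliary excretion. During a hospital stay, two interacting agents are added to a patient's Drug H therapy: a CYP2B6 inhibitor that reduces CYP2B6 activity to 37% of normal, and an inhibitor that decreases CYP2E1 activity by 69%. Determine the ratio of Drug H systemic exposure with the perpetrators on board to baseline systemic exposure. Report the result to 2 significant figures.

CYP2B6: 0.41 × 0.37 = 0.1517
CYP2E1: 0.43 × 0.31 = 0.1333
Other: 0.16 (unchanged)
Relative clearance = 0.1517 + 0.1333 + 0.16 = 0.445.
Net systemic exposure ratio = 1 / 0.445 = 2.2.

2.2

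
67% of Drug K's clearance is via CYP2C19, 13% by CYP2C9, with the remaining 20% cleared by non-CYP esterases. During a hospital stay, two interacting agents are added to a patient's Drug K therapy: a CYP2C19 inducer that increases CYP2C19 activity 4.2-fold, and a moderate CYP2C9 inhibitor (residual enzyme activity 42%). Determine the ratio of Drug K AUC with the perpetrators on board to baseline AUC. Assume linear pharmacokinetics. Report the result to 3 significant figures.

The CYP2C19 pathway (67% of clearance) increases to 4.2× activity: 0.67 × 4.2 = 2.814.
The CYP2C9 pathway (13% of clearance) drops to 0.42× activity: 0.13 × 0.42 = 0.0546.
Non-CYP routes (20%) are unchanged.
CL_new/CL_old = 2.814 + 0.0546 + 0.2 = 3.0686.
AUC ∝ 1/CL: fold-change = 1 / 3.0686 = 0.326.

0.326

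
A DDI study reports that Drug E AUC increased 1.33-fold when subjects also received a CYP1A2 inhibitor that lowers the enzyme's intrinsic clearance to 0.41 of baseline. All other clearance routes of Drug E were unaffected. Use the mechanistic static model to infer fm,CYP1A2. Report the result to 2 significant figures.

0.42

Write x for the fraction cleared via CYP1A2. The observed AUC change means clearance fell to 1/1.33 = 0.7519 of baseline.
Setting x·0.41 + (1 − x) = 0.7519 and solving: x = (0.7519 − 1)/(0.41 − 1) = 0.42.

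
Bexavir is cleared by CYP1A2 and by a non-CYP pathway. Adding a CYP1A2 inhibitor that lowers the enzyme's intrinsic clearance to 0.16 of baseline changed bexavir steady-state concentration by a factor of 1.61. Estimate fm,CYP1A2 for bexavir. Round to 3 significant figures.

CL'/CL = 1 / 1.61 = 0.6211
0.16·fm + (1 − fm) = 0.6211
fm = (0.6211 − 1) / (0.16 − 1) = 0.451

0.451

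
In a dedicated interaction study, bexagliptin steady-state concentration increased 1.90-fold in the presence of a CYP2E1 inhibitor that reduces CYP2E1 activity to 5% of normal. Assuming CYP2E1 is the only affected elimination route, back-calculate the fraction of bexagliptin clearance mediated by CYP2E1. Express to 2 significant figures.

Write x for the fraction cleared via CYP2E1. The observed steady-state concentration change means clearance fell to 1/1.90 = 0.5263 of baseline.
Only the CYP2E1 route changed, so 0.5263 = x·0.05 + (1 − x), giving x = 0.50.

0.50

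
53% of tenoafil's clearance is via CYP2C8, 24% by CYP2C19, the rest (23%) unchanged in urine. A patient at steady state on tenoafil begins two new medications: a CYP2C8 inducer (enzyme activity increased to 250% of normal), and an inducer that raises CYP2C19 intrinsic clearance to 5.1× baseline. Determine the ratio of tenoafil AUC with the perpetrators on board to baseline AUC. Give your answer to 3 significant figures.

0.360

CYP2C8: 0.53 × 2.5 = 1.325
CYP2C19: 0.24 × 5.1 = 1.224
Other: 0.23 (unchanged)
CL_new/CL_old = 1.325 + 1.224 + 0.23 = 2.779.
Because AUC varies inversely with clearance, the combined effect is 1 / 2.779 = 0.360.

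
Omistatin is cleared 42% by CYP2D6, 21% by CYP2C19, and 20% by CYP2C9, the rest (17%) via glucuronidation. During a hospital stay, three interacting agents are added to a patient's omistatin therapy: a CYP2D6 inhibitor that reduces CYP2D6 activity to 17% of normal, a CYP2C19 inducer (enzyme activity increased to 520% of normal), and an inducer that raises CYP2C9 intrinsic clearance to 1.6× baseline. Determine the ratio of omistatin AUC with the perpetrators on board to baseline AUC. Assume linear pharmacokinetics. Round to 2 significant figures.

The CYP2D6 pathway (42% of clearance) is reduced to 0.17× activity: 0.42 × 0.17 = 0.0714.
The CYP2C19 pathway (21% of clearance) is boosted to 5.2× activity: 0.21 × 5.2 = 1.092.
The CYP2C9 pathway (20% of clearance) rises to 1.6× activity: 0.2 × 1.6 = 0.32.
Non-CYP routes (17%) are unchanged.
New clearance relative to baseline: 0.0714 + 1.092 + 0.32 + 0.17 = 1.6534.
Net AUC ratio = 1 / 1.6534 = 0.60.

0.60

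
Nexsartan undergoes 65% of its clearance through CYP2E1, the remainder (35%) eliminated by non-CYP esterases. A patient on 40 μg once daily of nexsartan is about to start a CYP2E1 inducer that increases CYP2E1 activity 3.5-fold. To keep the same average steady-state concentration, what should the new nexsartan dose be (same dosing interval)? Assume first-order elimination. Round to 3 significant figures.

105 μg

The CYP2E1 pathway (65% of clearance) increases to 3.5× activity: 0.65 × 3.5 = 2.275.
The remaining 35% of clearance is unaffected.
New clearance relative to baseline: 2.275 + 0.35 = 2.625.
To maintain the same steady-state level, dose must scale with clearance: new dose = 40 × 2.625 = 105 μg.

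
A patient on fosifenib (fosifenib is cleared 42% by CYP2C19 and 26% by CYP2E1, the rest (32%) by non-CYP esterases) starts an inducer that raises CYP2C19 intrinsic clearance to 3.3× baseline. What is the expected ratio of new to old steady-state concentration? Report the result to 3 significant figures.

The CYP2C19 pathway (42% of clearance) increases to 3.3× activity: 0.42 × 3.3 = 1.386.
CYP2E1 (26%) and the residual 32% are unaffected.
CL_new/CL_old = 1.386 + 0.26 + 0.32 = 1.966.
Steady-state concentration is inversely proportional to clearance, so the fold-change is 1 / 1.966 = 0.509.

0.509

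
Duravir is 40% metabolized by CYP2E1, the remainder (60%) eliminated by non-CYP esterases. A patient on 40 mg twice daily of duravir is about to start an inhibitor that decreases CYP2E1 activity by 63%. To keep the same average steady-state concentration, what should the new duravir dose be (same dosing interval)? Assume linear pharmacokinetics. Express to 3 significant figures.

29.9 mg

The CYP2E1 pathway (40% of clearance) is reduced to 0.37× activity: 0.4 × 0.37 = 0.148.
The remaining 60% of clearance is unaffected.
New clearance relative to baseline: 0.148 + 0.6 = 0.748.
Css,avg = (dose rate)/CL, so holding Css fixed requires dose ∝ CL: 40 × 0.748 = 29.9 mg.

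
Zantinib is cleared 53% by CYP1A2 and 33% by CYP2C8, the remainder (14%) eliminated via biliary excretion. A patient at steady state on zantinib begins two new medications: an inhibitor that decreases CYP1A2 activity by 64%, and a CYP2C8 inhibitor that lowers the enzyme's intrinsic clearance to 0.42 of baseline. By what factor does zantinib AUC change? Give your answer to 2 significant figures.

CYP1A2: 0.53 × 0.36 = 0.1908
CYP2C8: 0.33 × 0.42 = 0.1386
Other: 0.14 (unchanged)
New clearance relative to baseline: 0.1908 + 0.1386 + 0.14 = 0.4694.
Because AUC varies inversely with clearance, the combined effect is 1 / 0.4694 = 2.1.

2.1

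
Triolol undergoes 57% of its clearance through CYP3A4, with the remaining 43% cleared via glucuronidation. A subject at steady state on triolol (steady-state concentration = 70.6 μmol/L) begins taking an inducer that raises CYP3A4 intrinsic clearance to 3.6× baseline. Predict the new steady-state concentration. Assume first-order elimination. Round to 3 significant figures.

28.4 μmol/L

The CYP3A4 pathway (57% of clearance) increases to 3.6× activity: 0.57 × 3.6 = 2.052.
The remaining 43% of clearance is unaffected.
CL_new/CL_old = 2.052 + 0.43 = 2.482.
New steady-state concentration = baseline ÷ relative clearance = 70.6 / 2.482 = 28.4 μmol/L.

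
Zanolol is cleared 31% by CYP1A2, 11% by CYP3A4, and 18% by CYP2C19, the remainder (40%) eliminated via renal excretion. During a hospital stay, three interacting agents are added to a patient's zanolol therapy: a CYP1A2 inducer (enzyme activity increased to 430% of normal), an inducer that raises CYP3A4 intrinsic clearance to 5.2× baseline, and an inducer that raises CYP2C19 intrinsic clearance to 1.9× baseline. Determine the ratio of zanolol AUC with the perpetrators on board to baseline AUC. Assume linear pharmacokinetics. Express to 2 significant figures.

CYP1A2: 0.31 × 4.3 = 1.333
CYP3A4: 0.11 × 5.2 = 0.572
CYP2C19: 0.18 × 1.9 = 0.342
Other: 0.4 (unchanged)
Relative clearance = 1.333 + 0.572 + 0.342 + 0.4 = 2.647.
AUC ∝ 1/CL: fold-change = 1 / 2.647 = 0.38.

0.38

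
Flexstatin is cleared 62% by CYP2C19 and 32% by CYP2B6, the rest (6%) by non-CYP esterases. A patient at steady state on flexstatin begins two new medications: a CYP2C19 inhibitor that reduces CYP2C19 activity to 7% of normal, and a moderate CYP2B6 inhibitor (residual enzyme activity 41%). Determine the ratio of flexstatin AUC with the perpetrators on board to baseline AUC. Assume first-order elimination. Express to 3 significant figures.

The CYP2C19 pathway (62% of clearance) drops to 0.07× activity: 0.62 × 0.07 = 0.0434.
The CYP2B6 pathway (32% of clearance) falls to 0.41× activity: 0.32 × 0.41 = 0.1312.
Non-CYP routes (6%) are unchanged.
CL_new/CL_old = 0.0434 + 0.1312 + 0.06 = 0.2346.
AUC ∝ 1/CL: fold-change = 1 / 0.2346 = 4.26.

4.26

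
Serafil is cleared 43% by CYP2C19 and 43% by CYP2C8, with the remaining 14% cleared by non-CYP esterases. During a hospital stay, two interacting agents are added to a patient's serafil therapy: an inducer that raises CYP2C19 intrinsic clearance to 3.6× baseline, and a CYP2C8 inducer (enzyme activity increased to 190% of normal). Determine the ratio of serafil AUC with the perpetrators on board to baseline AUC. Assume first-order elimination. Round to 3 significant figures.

0.399

The CYP2C19 pathway (43% of clearance) increases to 3.6× activity: 0.43 × 3.6 = 1.548.
The CYP2C8 pathway (43% of clearance) rises to 1.9× activity: 0.43 × 1.9 = 0.817.
Non-CYP routes (14%) are unchanged.
New clearance relative to baseline: 1.548 + 0.817 + 0.14 = 2.505.
Net AUC ratio = 1 / 2.505 = 0.399.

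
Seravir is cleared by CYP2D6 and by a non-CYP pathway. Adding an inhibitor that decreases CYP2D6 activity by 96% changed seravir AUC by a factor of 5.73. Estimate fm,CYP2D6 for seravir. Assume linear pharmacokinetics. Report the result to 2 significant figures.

0.86

CL'/CL = 1 / 5.73 = 0.1745
0.04·fm + (1 − fm) = 0.1745
fm = (0.1745 − 1) / (0.04 − 1) = 0.86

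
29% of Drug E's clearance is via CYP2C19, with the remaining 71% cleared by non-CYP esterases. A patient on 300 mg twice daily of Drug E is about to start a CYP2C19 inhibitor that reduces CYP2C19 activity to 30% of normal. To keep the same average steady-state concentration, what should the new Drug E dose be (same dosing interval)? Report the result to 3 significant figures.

239 mg

CYP2C19: 0.29 × 0.3 = 0.087
Other: 0.71 (unchanged)
Relative clearance = 0.087 + 0.71 = 0.797.
Exposure is unchanged when dose changes in proportion to clearance. New dose = 300 mg × 0.797 = 239 mg.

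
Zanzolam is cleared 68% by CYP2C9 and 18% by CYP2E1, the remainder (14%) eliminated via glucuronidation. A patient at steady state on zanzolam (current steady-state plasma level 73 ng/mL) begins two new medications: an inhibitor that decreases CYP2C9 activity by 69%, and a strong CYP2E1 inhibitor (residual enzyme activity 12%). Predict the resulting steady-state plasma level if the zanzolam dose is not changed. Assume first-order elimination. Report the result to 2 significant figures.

CYP2C9: 0.68 × 0.31 = 0.2108
CYP2E1: 0.18 × 0.12 = 0.0216
Other: 0.14 (unchanged)
Relative clearance = 0.2108 + 0.0216 + 0.14 = 0.3724.
New steady-state plasma level = 73 / 0.3724 = 2.0 × 10² ng/mL (concentration scales inversely with clearance).

2.0 × 10² ng/mL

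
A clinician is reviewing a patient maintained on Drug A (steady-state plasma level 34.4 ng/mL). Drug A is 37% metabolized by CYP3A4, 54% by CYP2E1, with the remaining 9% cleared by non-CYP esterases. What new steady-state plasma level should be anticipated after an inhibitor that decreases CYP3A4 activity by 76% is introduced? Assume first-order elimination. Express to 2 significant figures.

48 ng/mL

CYP3A4: 0.37 × 0.24 = 0.0888
CYP2E1: 0.54 (unchanged)
Other: 0.09 (unchanged)
New clearance relative to baseline: 0.0888 + 0.54 + 0.09 = 0.7188.
With dosing unchanged, steady-state plasma level scales as 1/CL: 34.4 / 0.7188 = 48 ng/mL.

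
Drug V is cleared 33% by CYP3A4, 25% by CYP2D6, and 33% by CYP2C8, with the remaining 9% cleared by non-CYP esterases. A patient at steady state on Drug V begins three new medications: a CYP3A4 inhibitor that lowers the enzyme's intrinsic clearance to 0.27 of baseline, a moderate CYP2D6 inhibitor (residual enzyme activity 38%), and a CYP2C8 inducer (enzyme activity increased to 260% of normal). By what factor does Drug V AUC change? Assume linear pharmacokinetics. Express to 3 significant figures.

0.883

The CYP3A4 pathway (33% of clearance) is reduced to 0.27× activity: 0.33 × 0.27 = 0.0891.
The CYP2D6 pathway (25% of clearance) drops to 0.38× activity: 0.25 × 0.38 = 0.095.
The CYP2C8 pathway (33% of clearance) is boosted to 2.6× activity: 0.33 × 2.6 = 0.858.
Non-CYP routes (9%) are unchanged.
Relative clearance = 0.0891 + 0.095 + 0.858 + 0.09 = 1.1321.
AUC ∝ 1/CL: fold-change = 1 / 1.1321 = 0.883.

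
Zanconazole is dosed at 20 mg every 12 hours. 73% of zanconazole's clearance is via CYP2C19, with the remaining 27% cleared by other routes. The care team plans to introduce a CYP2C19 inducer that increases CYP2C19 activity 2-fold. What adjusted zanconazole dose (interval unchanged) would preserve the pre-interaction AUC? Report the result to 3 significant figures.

The CYP2C19 pathway (73% of clearance) is boosted to 2× activity: 0.73 × 2 = 1.46.
The remaining 27% of clearance is unaffected.
New clearance relative to baseline: 1.46 + 0.27 = 1.73.
To maintain the same steady-state level, dose must scale with clearance: new dose = 20 × 1.73 = 34.6 mg.

34.6 mg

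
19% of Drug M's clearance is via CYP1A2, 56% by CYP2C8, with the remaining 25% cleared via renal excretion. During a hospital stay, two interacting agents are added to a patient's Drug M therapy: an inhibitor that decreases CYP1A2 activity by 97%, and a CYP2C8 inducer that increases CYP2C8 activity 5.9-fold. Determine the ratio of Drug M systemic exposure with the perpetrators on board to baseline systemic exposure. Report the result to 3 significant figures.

0.281

The CYP1A2 pathway (19% of clearance) is reduced to 0.03× activity: 0.19 × 0.03 = 0.0057.
The CYP2C8 pathway (56% of clearance) increases to 5.9× activity: 0.56 × 5.9 = 3.304.
Non-CYP routes (25%) are unchanged.
CL_new/CL_old = 0.0057 + 3.304 + 0.25 = 3.5597.
Systemic exposure ∝ 1/CL: fold-change = 1 / 3.5597 = 0.281.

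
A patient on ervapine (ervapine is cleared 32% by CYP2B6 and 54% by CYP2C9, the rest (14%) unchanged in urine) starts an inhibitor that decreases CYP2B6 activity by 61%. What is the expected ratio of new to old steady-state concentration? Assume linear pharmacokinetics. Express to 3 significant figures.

The CYP2B6 pathway (32% of clearance) drops to 0.39× activity: 0.32 × 0.39 = 0.1248.
CYP2C9 (54%) and the residual 14% are unaffected.
Relative clearance = 0.1248 + 0.54 + 0.14 = 0.8048.
Steady-state concentration ratio = CL_old/CL_new = 1 / 0.8048 = 1.24.

1.24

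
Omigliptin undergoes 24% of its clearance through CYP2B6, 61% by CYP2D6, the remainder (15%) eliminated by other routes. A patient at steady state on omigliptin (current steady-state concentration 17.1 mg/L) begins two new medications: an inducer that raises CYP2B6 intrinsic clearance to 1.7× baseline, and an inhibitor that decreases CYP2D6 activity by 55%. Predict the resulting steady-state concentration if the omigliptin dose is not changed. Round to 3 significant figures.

20.5 mg/L

CYP2B6: 0.24 × 1.7 = 0.408
CYP2D6: 0.61 × 0.45 = 0.2745
Other: 0.15 (unchanged)
New clearance relative to baseline: 0.408 + 0.2745 + 0.15 = 0.8325.
New steady-state concentration = 17.1 / 0.8325 = 20.5 mg/L (concentration scales inversely with clearance).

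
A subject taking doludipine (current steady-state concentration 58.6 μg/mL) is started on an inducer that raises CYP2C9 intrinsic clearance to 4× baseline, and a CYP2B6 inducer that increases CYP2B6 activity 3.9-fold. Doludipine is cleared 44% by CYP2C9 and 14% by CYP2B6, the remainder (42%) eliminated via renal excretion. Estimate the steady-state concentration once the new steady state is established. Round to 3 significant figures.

21.5 μg/mL

The CYP2C9 pathway (44% of clearance) increases to 4× activity: 0.44 × 4 = 1.76.
The CYP2B6 pathway (14% of clearance) rises to 3.9× activity: 0.14 × 3.9 = 0.546.
Non-CYP routes (42%) are unchanged.
New clearance relative to baseline: 1.76 + 0.546 + 0.42 = 2.726.
New steady-state concentration = 58.6 / 2.726 = 21.5 μg/mL (concentration scales inversely with clearance).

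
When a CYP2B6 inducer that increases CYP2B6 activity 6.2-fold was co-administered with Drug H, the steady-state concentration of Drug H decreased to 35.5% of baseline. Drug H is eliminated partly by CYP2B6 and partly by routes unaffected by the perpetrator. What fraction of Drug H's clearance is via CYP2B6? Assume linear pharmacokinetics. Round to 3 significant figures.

Let x = fm,CYP2B6. Because steady-state concentration ∝ 1/CL, relative clearance rose to 1/0.355 = 2.817.
Only the CYP2B6 route changed, so 2.817 = x·6.2 + (1 − x), giving x = 0.349.

0.349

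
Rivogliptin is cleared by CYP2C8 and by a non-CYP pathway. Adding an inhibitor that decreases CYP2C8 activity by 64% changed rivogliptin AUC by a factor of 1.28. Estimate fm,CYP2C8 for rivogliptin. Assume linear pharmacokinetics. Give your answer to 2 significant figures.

Let fm be the CYP2C8 fraction. New clearance relative to baseline = fm × 0.36 + (1 − fm).
AUC ratio = 1 / (new CL fraction), so new CL fraction = 1 / 1.28 = 0.7812.
fm × 0.36 + 1 − fm = 0.7812  ⇒  fm × (0.36 − 1) = −0.2188  ⇒  fm = 0.34.

0.34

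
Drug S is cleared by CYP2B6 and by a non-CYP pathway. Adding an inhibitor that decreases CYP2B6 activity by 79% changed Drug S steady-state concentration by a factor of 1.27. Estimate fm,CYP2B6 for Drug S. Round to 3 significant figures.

0.269

CL'/CL = 1 / 1.27 = 0.7874
0.21·fm + (1 − fm) = 0.7874
fm = (0.7874 − 1) / (0.21 − 1) = 0.269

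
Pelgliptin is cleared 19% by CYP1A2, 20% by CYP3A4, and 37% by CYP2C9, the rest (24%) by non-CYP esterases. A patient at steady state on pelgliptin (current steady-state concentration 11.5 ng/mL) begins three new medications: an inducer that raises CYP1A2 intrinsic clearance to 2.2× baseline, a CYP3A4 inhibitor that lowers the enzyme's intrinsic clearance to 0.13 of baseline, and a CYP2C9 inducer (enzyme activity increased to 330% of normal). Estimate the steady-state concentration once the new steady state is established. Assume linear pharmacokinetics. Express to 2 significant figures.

The CYP1A2 pathway (19% of clearance) is boosted to 2.2× activity: 0.19 × 2.2 = 0.418.
The CYP3A4 pathway (20% of clearance) is reduced to 0.13× activity: 0.2 × 0.13 = 0.026.
The CYP2C9 pathway (37% of clearance) is boosted to 3.3× activity: 0.37 × 3.3 = 1.221.
Non-CYP routes (24%) are unchanged.
Relative clearance = 0.418 + 0.026 + 1.221 + 0.24 = 1.905.
New steady-state concentration = 11.5 / 1.905 = 6.0 ng/mL (concentration scales inversely with clearance).

6.0 ng/mL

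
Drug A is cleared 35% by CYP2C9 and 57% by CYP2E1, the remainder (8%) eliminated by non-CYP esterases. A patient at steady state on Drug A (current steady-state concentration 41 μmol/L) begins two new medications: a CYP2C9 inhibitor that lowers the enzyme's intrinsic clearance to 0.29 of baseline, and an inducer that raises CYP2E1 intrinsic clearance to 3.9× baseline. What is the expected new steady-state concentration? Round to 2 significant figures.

17 μmol/L

CYP2C9: 0.35 × 0.29 = 0.1015
CYP2E1: 0.57 × 3.9 = 2.223
Other: 0.08 (unchanged)
CL_new/CL_old = 0.1015 + 2.223 + 0.08 = 2.4045.
Steady-state concentration ∝ 1/CL: new value = 41 / 2.4045 = 17 μmol/L.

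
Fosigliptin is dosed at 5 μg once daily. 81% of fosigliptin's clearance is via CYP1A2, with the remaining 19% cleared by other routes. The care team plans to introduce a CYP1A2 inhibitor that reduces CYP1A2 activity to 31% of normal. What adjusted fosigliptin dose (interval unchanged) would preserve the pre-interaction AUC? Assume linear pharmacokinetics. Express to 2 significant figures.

2.2 μg

The CYP1A2 pathway (81% of clearance) is reduced to 0.31× activity: 0.81 × 0.31 = 0.2511.
The remaining 19% of clearance is unaffected.
Relative clearance = 0.2511 + 0.19 = 0.4411.
Css,avg = (dose rate)/CL, so holding Css fixed requires dose ∝ CL: 5 × 0.4411 = 2.2 μg.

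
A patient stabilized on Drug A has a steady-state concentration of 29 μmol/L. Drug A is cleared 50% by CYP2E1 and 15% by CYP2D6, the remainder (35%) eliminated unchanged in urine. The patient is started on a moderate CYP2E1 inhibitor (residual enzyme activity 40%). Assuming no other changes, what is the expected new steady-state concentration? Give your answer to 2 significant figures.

41 μmol/L

The CYP2E1 pathway (50% of clearance) drops to 0.4× activity: 0.5 × 0.4 = 0.2.
CYP2D6 (15%) and the residual 35% are unaffected.
Relative clearance = 0.2 + 0.15 + 0.35 = 0.7.
New steady-state concentration = baseline ÷ relative clearance = 29 / 0.7 = 41 μmol/L.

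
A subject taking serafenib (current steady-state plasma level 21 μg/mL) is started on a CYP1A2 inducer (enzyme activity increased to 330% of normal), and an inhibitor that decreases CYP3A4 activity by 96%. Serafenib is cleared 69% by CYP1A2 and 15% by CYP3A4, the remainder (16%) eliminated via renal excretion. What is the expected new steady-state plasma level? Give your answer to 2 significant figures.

The CYP1A2 pathway (69% of clearance) increases to 3.3× activity: 0.69 × 3.3 = 2.277.
The CYP3A4 pathway (15% of clearance) drops to 0.04× activity: 0.15 × 0.04 = 0.006.
The remaining 16% of clearance is unaffected.
Relative clearance = 2.277 + 0.006 + 0.16 = 2.443.
New steady-state plasma level = 21 / 2.443 = 8.6 μg/mL (concentration scales inversely with clearance).

8.6 μg/mL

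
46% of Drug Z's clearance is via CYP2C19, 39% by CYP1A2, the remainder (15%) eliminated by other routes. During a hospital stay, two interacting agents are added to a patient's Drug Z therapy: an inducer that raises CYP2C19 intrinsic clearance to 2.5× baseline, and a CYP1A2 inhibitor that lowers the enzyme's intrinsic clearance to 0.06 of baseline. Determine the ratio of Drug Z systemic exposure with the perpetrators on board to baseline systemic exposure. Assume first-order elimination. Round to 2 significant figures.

0.76

CYP2C19: 0.46 × 2.5 = 1.15
CYP1A2: 0.39 × 0.06 = 0.0234
Other: 0.15 (unchanged)
Relative clearance = 1.15 + 0.0234 + 0.15 = 1.3234.
Systemic exposure ∝ 1/CL: fold-change = 1 / 1.3234 = 0.76.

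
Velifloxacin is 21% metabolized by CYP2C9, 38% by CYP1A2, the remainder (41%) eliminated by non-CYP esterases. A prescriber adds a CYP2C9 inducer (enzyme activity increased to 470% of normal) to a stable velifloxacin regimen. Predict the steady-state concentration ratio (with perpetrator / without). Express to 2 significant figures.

0.56

CYP2C9: 0.21 × 4.7 = 0.987
CYP1A2: 0.38 (unchanged)
Other: 0.41 (unchanged)
New clearance relative to baseline: 0.987 + 0.38 + 0.41 = 1.777.
Since steady-state concentration ∝ 1/CL, the ratio is 1 / 1.777 = 0.56.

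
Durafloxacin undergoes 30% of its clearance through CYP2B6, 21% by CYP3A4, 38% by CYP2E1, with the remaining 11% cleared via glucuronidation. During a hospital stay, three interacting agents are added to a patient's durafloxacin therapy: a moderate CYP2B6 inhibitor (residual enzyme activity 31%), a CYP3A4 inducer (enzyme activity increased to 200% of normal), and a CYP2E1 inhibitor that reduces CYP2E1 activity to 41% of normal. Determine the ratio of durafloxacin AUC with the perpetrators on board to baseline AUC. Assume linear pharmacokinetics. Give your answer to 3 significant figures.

1.28

The CYP2B6 pathway (30% of clearance) is reduced to 0.31× activity: 0.3 × 0.31 = 0.093.
The CYP3A4 pathway (21% of clearance) increases to 2× activity: 0.21 × 2 = 0.42.
The CYP2E1 pathway (38% of clearance) drops to 0.41× activity: 0.38 × 0.41 = 0.1558.
Non-CYP routes (11%) are unchanged.
New clearance relative to baseline: 0.093 + 0.42 + 0.1558 + 0.11 = 0.7788.
Net AUC ratio = 1 / 0.7788 = 1.28.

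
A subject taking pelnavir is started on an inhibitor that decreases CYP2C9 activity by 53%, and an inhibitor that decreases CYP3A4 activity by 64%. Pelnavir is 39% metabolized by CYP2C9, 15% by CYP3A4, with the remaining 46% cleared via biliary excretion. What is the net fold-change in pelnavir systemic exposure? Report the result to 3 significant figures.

1.43

The CYP2C9 pathway (39% of clearance) falls to 0.47× activity: 0.39 × 0.47 = 0.1833.
The CYP3A4 pathway (15% of clearance) falls to 0.36× activity: 0.15 × 0.36 = 0.054.
Non-CYP routes (46%) are unchanged.
Relative clearance = 0.1833 + 0.054 + 0.46 = 0.6973.
Because systemic exposure varies inversely with clearance, the combined effect is 1 / 0.6973 = 1.43.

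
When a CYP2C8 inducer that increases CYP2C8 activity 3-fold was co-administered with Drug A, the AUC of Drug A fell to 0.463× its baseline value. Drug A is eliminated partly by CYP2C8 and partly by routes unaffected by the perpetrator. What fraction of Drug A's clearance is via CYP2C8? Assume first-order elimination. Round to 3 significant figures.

Write x for the fraction cleared via CYP2C8. The observed AUC change means clearance rose to 1/0.463 = 2.16 of baseline.
Setting x·3 + (1 − x) = 2.16 and solving: x = (2.16 − 1)/(3 − 1) = 0.580.

0.580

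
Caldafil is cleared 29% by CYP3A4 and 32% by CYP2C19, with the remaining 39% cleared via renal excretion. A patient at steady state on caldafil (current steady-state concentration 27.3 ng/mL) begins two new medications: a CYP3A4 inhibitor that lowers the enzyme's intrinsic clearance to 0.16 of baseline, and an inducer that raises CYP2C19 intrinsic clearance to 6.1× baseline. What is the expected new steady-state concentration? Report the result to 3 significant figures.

11.4 ng/mL

The CYP3A4 pathway (29% of clearance) is reduced to 0.16× activity: 0.29 × 0.16 = 0.0464.
The CYP2C19 pathway (32% of clearance) is boosted to 6.1× activity: 0.32 × 6.1 = 1.952.
The remaining 39% of clearance is unaffected.
New clearance relative to baseline: 0.0464 + 1.952 + 0.39 = 2.3884.
New steady-state concentration = 27.3 / 2.3884 = 11.4 ng/mL (concentration scales inversely with clearance).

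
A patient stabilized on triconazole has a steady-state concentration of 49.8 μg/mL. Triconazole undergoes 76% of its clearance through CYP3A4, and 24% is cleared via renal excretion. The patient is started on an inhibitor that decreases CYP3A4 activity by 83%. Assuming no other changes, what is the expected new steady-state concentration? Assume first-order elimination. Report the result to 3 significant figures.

CYP3A4: 0.76 × 0.17 = 0.1292
Other: 0.24 (unchanged)
CL_new/CL_old = 0.1292 + 0.24 = 0.3692.
Steady-state concentration ∝ 1/CL, so new value = 49.8 / 0.3692 = 135 μg/mL.

135 μg/mL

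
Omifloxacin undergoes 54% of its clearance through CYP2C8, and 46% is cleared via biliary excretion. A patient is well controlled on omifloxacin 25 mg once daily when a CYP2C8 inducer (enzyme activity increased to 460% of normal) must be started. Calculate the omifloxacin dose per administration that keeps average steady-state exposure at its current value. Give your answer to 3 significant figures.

CYP2C8: 0.54 × 4.6 = 2.484
Other: 0.46 (unchanged)
New clearance relative to baseline: 2.484 + 0.46 = 2.944.
To maintain the same steady-state level, dose must scale with clearance: new dose = 25 × 2.944 = 73.6 mg.

73.6 mg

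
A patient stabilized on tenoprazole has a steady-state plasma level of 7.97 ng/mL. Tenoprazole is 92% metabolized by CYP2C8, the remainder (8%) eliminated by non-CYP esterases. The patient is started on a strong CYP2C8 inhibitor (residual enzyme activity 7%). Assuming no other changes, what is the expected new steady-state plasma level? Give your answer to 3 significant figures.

55.2 ng/mL

The CYP2C8 pathway (92% of clearance) drops to 0.07× activity: 0.92 × 0.07 = 0.0644.
The remaining 8% of clearance is unaffected.
CL_new/CL_old = 0.0644 + 0.08 = 0.1444.
With dosing unchanged, steady-state plasma level scales as 1/CL: 7.97 / 0.1444 = 55.2 ng/mL.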